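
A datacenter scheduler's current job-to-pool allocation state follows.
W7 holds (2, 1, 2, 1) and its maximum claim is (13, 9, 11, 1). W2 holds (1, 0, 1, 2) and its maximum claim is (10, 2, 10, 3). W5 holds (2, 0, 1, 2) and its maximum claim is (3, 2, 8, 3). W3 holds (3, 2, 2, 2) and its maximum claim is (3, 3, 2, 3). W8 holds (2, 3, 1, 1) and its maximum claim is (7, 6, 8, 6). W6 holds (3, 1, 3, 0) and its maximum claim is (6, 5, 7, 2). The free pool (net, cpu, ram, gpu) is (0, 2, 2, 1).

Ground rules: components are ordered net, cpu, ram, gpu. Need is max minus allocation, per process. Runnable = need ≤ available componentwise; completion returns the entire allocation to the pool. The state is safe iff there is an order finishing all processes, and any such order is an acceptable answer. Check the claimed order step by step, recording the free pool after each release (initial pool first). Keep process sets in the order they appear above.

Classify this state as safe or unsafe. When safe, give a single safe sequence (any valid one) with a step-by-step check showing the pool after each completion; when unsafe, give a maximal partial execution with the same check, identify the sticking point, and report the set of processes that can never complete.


The state is SAFE; one workable sequence: W3, W6, W5, W8, W2, W7.
Key observation: W3 is the earliest step where a requested resource binds exactly: need (0, 1, 0, 1), pool (0, 2, 2, 1) at its turn.
Check, step by step:
  pool = (0, 2, 2, 1)
  run W3 (needs (0, 1, 0, 1), free (0, 2, 2, 1)); after release of (3, 2, 2, 2) the pool is (3, 4, 4, 3)
  run W6 (needs (3, 4, 4, 2), free (3, 4, 4, 3)); after release of (3, 1, 3, 0) the pool is (6, 5, 7, 3)
  run W5 (needs (1, 2, 7, 1), free (6, 5, 7, 3)); after release of (2, 0, 1, 2) the pool is (8, 5, 8, 5)
  run W8 (needs (5, 3, 7, 5), free (8, 5, 8, 5)); after release of (2, 3, 1, 1) the pool is (10, 8, 9, 6)
  run W2 (needs (9, 2, 9, 1), free (10, 8, 9, 6)); after release of (1, 0, 1, 2) the pool is (11, 8, 10, 8)
  run W7 (needs (11, 8, 9, 0), free (11, 8, 10, 8)); after release of (2, 1, 2, 1) the pool is (13, 9, 12, 9)


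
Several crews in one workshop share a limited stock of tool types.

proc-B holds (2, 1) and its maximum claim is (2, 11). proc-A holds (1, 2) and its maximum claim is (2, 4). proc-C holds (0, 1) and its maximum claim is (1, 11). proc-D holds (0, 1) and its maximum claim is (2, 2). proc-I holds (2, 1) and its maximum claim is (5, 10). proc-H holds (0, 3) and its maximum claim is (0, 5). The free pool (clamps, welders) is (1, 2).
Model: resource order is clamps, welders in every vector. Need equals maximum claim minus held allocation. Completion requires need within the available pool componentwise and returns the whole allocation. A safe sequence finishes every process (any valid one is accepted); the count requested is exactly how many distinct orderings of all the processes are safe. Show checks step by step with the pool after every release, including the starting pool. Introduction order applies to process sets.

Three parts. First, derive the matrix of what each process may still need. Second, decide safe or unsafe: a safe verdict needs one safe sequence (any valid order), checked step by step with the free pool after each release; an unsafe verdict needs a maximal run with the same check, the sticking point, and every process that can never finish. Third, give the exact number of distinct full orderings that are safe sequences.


(1) Remaining need (order clamps, welders):
  proc-B: (0, 10)
  proc-A: (1, 2)
  proc-C: (1, 10)
  proc-D: (2, 1)
  proc-I: (3, 9)
  proc-H: (0, 2)
(2) The state is UNSAFE.
Key observation: even finishing proc-A, proc-H, proc-D leaves just (2, 8) free — too little welders for any of the remaining processes.
The run proc-A, proc-H, proc-D cannot be extended any further. Walking it through:
  pool = (1, 2)
  proc-A: need (1, 2) fits (1, 2); releases (1, 2), pool now (2, 4)
  proc-H: need (0, 2) fits (2, 4); releases (0, 3), pool now (2, 7)
  proc-D: need (2, 1) fits (2, 7); releases (0, 1), pool now (2, 8)
  blocked: proc-B wants (0, 10), pool (2, 8) — not enough welders
  blocked: proc-C wants (1, 10), pool (2, 8) — not enough welders
  blocked: proc-I wants (3, 9), pool (2, 8) — not enough clamps and welders
Processes that can never finish: proc-B, proc-C and proc-I.
(3) Precisely 0 of the possible complete orderings are safe sequences.


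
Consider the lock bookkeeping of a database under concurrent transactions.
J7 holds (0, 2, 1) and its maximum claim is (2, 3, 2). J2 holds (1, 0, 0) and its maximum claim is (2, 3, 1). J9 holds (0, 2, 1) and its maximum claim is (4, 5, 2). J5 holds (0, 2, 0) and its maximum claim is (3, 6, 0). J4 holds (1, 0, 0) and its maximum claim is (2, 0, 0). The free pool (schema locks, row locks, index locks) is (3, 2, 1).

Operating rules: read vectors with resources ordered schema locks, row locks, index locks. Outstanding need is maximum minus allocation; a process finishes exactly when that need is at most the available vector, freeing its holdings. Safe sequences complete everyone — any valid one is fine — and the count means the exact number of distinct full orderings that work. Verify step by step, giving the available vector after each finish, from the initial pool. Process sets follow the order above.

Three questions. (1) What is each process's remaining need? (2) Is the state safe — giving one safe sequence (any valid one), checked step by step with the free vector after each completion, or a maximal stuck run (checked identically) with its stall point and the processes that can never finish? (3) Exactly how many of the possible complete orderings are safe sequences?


(1) Outstanding need per process (order schema locks, row locks, index locks):
  J7: (2, 1, 1)
  J2: (1, 3, 1)
  J9: (4, 3, 1)
  J5: (3, 4, 0)
  J4: (1, 0, 0)
(2) The state is SAFE; one workable sequence: J4, J7, J5, J2, J9.
Key observation: the first exact fit in this order is J7 — it needs (2, 1, 1) with (4, 2, 1) free, meeting a requested resource to the last unit.
Check, step by step:
  pool = (3, 2, 1)
  run J4 (needs (1, 0, 0), free (3, 2, 1)); after release of (1, 0, 0) the pool is (4, 2, 1)
  run J7 (needs (2, 1, 1), free (4, 2, 1)); after release of (0, 2, 1) the pool is (4, 4, 2)
  run J5 (needs (3, 4, 0), free (4, 4, 2)); after release of (0, 2, 0) the pool is (4, 6, 2)
  run J2 (needs (1, 3, 1), free (4, 6, 2)); after release of (1, 0, 0) the pool is (5, 6, 2)
  run J9 (needs (4, 3, 1), free (5, 6, 2)); after release of (0, 2, 1) the pool is (5, 8, 3)
(3) The exact count: 22 of the possible complete orderings are safe sequences.


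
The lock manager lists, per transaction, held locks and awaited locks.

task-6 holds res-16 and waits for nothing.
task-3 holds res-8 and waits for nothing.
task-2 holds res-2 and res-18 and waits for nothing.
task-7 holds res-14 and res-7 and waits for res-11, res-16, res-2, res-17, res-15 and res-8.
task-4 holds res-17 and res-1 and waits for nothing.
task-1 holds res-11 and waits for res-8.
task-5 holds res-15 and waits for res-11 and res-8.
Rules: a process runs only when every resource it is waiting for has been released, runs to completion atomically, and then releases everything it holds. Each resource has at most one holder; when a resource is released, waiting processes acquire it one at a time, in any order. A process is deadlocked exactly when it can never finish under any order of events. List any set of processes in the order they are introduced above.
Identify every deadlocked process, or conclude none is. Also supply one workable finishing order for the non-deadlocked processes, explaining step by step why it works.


No process is deadlocked.
Key observation: all waits point, directly or indirectly, at processes that can finish, so nothing is permanently blocked.
One completion order for the rest: task-4, task-3, task-2, task-6, task-1, task-5, task-7.
Verifying each step:
  run task-4 (it waits on nothing); releases res-17 and res-1
  run task-3 (it waits on nothing); releases res-8
  run task-2 (it waits on nothing); releases res-2 and res-18
  run task-6 (it waits on nothing); releases res-16
  task-1: everything it awaited (res-8) is free; runs, freeing res-11
  task-5: everything it awaited (res-11 and res-8) is free; runs, freeing res-15
  task-7: everything it awaited (res-11, res-16, res-2, res-17, res-15 and res-8) is free; runs, freeing res-14 and res-7


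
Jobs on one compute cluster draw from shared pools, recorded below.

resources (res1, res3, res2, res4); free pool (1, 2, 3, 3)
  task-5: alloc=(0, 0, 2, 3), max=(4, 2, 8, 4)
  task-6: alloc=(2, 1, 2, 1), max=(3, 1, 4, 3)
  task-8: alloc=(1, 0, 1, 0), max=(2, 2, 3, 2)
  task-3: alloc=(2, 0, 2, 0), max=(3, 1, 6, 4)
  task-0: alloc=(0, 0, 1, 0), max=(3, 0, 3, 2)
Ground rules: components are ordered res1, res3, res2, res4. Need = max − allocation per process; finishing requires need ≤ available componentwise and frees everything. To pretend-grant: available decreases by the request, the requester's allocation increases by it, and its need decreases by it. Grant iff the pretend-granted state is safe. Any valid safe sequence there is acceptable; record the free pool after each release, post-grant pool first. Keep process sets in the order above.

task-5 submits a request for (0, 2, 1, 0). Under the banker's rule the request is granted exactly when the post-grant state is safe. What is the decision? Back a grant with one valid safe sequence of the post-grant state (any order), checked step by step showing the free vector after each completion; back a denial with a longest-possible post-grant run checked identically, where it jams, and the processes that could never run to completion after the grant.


GRANT: granting preserves safety; a valid post-grant sequence is task-6, task-3, task-5, task-8, task-0.
Key observation: post-grant, (1, 0, 2, 3) remains, and an order beginning with task-6 completes everyone.
Verifying the post-grant state step by step:
  pool = (1, 0, 2, 3)
  run task-6 (needs (1, 0, 2, 2), free (1, 0, 2, 3)); after release of (2, 1, 2, 1) the pool is (3, 1, 4, 4)
  run task-3 (needs (1, 1, 4, 4), free (3, 1, 4, 4)); after release of (2, 0, 2, 0) the pool is (5, 1, 6, 4)
  run task-5 (needs (4, 0, 5, 1), free (5, 1, 6, 4)); after release of (0, 2, 3, 3) the pool is (5, 3, 9, 7)
  run task-8 (needs (1, 2, 2, 2), free (5, 3, 9, 7)); after release of (1, 0, 1, 0) the pool is (6, 3, 10, 7)
  run task-0 (needs (3, 0, 2, 2), free (6, 3, 10, 7)); after release of (0, 0, 1, 0) the pool is (6, 3, 11, 7)


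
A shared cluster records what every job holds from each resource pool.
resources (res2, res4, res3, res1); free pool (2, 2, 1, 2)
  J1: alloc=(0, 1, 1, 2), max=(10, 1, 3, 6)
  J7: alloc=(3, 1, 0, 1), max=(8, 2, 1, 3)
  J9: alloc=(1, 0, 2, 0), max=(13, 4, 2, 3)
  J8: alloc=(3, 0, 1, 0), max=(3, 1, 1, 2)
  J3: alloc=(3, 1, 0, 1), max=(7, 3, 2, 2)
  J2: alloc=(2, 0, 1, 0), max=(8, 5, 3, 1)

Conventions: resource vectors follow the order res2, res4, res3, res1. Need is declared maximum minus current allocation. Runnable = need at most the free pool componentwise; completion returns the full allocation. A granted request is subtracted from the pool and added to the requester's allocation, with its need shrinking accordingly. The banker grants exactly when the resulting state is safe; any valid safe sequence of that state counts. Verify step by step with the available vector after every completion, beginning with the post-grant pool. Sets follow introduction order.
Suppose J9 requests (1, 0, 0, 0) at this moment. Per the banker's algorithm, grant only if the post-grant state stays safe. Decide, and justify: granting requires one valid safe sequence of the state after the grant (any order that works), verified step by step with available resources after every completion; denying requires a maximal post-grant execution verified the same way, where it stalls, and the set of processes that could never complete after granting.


GRANT: granting preserves safety; a valid post-grant sequence is J8, J3, J7, J1, J2, J9.
Key observation: granting shrinks the pool to (1, 2, 1, 2), yet J8 still fits and the chain goes through.
Check on the post-grant state, step by step:
  pool = (1, 2, 1, 2)
  J8: need (0, 1, 0, 2) fits (1, 2, 1, 2); releases (3, 0, 1, 0), pool now (4, 2, 2, 2)
  J3: need (4, 2, 2, 1) fits (4, 2, 2, 2); releases (3, 1, 0, 1), pool now (7, 3, 2, 3)
  J7: need (5, 1, 1, 2) fits (7, 3, 2, 3); releases (3, 1, 0, 1), pool now (10, 4, 2, 4)
  J1: need (10, 0, 2, 4) fits (10, 4, 2, 4); releases (0, 1, 1, 2), pool now (10, 5, 3, 6)
  J2: need (6, 5, 2, 1) fits (10, 5, 3, 6); releases (2, 0, 1, 0), pool now (12, 5, 4, 6)
  J9: need (11, 4, 0, 3) fits (12, 5, 4, 6); releases (2, 0, 2, 0), pool now (14, 5, 6, 6)


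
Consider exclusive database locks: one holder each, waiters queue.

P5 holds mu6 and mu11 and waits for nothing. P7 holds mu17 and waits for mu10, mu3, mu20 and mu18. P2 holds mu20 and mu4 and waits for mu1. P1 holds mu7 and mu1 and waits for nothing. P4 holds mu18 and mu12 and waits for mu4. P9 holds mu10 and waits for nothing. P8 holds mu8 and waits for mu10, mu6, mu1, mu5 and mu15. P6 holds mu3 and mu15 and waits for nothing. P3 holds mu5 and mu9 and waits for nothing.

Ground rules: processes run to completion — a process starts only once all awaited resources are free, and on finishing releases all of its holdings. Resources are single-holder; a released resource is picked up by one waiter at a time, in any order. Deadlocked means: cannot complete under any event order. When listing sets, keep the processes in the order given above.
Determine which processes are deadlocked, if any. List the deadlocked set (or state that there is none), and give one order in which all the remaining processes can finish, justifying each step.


No process is deadlocked.
Key observation: the wait relation is loop-free; peeling off processes with no waits unwinds the whole state.
One completion order for the rest: P1, P5, P2, P3, P9, P6, P4, P8, P7.
Check, step by step:
  P1: no waits; runs immediately, freeing mu7 and mu1
  P5: no waits; runs immediately, freeing mu6 and mu11
  run P2 (all its waits — mu1 — are resolved); releases mu20 and mu4
  P3: no waits; runs immediately, freeing mu5 and mu9
  P9: no waits; runs immediately, freeing mu10
  P6: no waits; runs immediately, freeing mu3 and mu15
  run P4 (all its waits — mu4 — are resolved); releases mu18 and mu12
  run P8 (all its waits — mu10, mu6, mu1, mu5 and mu15 — are resolved); releases mu8
  run P7 (all its waits — mu10, mu3, mu20 and mu18 — are resolved); releases mu17


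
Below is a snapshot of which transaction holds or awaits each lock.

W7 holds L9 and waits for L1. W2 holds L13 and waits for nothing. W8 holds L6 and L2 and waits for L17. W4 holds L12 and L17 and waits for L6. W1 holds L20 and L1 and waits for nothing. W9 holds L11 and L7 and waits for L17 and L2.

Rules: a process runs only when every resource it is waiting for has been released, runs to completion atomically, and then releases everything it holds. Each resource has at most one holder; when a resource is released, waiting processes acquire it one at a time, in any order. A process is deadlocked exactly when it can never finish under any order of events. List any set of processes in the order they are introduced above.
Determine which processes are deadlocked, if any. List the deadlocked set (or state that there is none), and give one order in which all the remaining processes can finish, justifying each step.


Deadlocked set: W8, W4 and W9.
Key observation: the waits loop around W8 -> W4 -> W8 with no way out; W9 waits into the deadlock from upstream.
A valid finishing order for the others: W1, W7, W2.
Check, step by step:
  W1: no waits; runs immediately, freeing L20 and L1
  W7: everything it awaited (L1) is free; runs, freeing L9
  W2: no waits; runs immediately, freeing L13


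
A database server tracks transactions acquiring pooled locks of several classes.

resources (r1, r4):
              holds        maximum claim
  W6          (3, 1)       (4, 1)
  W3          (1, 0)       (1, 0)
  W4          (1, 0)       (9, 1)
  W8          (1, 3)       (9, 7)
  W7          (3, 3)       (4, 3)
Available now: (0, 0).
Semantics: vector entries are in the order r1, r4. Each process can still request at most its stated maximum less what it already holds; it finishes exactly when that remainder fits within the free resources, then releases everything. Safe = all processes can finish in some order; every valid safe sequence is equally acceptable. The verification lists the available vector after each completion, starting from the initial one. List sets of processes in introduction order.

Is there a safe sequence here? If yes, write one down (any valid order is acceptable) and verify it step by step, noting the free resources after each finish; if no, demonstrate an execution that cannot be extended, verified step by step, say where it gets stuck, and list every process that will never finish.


UNSAFE.
Key observation: no order helps: past W3, W7, W6, the free pool tops out at (7, 4), below what each blocked process needs in r1.
A maximal execution: W3, W7, W6 — then nothing else fits. Verifying each step:
  pool = (0, 0)
  W3 needs (0, 0) <= (0, 0) -> finishes; pool += (1, 0) = (1, 0)
  W7 needs (1, 0) <= (1, 0) -> finishes; pool += (3, 3) = (4, 3)
  W6 needs (1, 0) <= (4, 3) -> finishes; pool += (3, 1) = (7, 4)
  W4 still needs (8, 1) but only (7, 4) is free — short on r1
  W8 still needs (8, 4) but only (7, 4) is free — short on r1
Permanently blocked: W4 and W8.


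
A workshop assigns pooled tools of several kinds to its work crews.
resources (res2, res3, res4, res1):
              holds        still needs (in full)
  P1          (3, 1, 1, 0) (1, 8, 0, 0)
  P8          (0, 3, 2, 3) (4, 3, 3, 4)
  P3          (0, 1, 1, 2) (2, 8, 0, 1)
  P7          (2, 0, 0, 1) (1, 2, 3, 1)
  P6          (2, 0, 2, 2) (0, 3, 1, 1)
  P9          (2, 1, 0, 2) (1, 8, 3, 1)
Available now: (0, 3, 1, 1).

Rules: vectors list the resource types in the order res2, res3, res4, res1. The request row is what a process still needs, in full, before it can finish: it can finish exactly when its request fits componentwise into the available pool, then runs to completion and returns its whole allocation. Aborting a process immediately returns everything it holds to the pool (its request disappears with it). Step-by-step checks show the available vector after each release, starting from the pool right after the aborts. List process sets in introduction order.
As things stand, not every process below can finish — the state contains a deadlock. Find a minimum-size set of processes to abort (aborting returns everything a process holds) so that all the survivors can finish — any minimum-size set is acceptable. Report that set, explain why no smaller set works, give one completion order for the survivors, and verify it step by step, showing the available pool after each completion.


The answer: abort P3 and P9.
Key observation: no ordering could ever have run P1 before the abort of P3 and P9; with (2, 2, 1, 4) back in the pool it fits at step 3.
No one abort is enough; case by case: P1 alone leaves P3 blocked (short on res3); P8 alone leaves P1 blocked (short on res3); P3 alone leaves P1 blocked (short on res3); P7 alone leaves P1 blocked (short on res3); P6 alone leaves P1 blocked (short on res3); P9 alone leaves P1 blocked (short on res3).
One survivor order: P6, P8, P1, P7. Step-by-step check (post-abort pool first):
  pool = (2, 5, 2, 5)
  run P6 (needs (0, 3, 1, 1), free (2, 5, 2, 5)); after release of (2, 0, 2, 2) the pool is (4, 5, 4, 7)
  run P8 (needs (4, 3, 3, 4), free (4, 5, 4, 7)); after release of (0, 3, 2, 3) the pool is (4, 8, 6, 10)
  run P1 (needs (1, 8, 0, 0), free (4, 8, 6, 10)); after release of (3, 1, 1, 0) the pool is (7, 9, 7, 10)
  run P7 (needs (1, 2, 3, 1), free (7, 9, 7, 10)); after release of (2, 0, 0, 1) the pool is (9, 9, 7, 11)


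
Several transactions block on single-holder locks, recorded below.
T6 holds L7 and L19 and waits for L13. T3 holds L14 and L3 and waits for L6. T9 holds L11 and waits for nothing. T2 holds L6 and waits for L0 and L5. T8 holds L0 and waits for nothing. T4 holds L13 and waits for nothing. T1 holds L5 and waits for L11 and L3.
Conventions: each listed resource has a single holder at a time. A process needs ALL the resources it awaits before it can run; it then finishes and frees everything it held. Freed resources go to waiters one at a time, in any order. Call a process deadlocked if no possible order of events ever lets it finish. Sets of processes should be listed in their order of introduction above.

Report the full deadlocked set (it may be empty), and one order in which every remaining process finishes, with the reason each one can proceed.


Deadlocked set: T3, T2 and T1.
Key observation: T3 -> T2 -> T1 -> T3 is a circular wait — nothing in it can go first; no other process is dragged down with it.
The rest can finish in the order T4, T8, T6, T9.
Step-by-step check:
  T4: no waits; runs immediately, freeing L13
  T8: no waits; runs immediately, freeing L0
  T6: everything it awaited (L13) is free; runs, freeing L7 and L19
  T9: no waits; runs immediately, freeing L11


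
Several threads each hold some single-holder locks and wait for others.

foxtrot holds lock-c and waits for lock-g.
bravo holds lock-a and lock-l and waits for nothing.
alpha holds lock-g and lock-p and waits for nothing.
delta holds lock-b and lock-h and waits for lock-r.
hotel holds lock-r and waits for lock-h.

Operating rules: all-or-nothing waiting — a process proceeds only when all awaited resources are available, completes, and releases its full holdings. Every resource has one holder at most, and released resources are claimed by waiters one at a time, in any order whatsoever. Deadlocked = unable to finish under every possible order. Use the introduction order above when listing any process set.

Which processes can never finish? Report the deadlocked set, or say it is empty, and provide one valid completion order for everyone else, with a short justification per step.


Deadlocked set: delta and hotel.
Key observation: nobody on the ring delta -> hotel -> delta can start until another member finishes, which never happens; no other process is dragged down with it.
A valid finishing order for the others: alpha, bravo, foxtrot.
Walking it through:
  alpha: no waits; runs immediately, freeing lock-g and lock-p
  bravo: no waits; runs immediately, freeing lock-a and lock-l
  foxtrot waits on lock-g — all released -> runs and releases lock-c


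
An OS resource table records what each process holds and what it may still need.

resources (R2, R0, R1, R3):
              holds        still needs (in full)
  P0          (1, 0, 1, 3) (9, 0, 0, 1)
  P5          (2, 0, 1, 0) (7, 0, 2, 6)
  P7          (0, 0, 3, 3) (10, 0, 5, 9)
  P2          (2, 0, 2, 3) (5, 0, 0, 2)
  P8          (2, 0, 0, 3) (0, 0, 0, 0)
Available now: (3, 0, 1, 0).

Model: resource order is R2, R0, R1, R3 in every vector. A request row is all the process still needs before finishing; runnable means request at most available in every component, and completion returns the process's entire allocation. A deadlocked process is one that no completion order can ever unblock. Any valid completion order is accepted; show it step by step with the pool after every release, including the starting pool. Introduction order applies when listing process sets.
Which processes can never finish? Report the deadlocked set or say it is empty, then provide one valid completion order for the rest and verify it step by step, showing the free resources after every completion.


No process is deadlocked.
Key observation: no deadlock: P8 fits now, and the freed resources carry the rest through.
The rest can finish in the order P8, P2, P5, P0, P7. Walking it through:
  pool = (3, 0, 1, 0)
  run P8 (needs (0, 0, 0, 0), free (3, 0, 1, 0)); after release of (2, 0, 0, 3) the pool is (5, 0, 1, 3)
  run P2 (needs (5, 0, 0, 2), free (5, 0, 1, 3)); after release of (2, 0, 2, 3) the pool is (7, 0, 3, 6)
  run P5 (needs (7, 0, 2, 6), free (7, 0, 3, 6)); after release of (2, 0, 1, 0) the pool is (9, 0, 4, 6)
  run P0 (needs (9, 0, 0, 1), free (9, 0, 4, 6)); after release of (1, 0, 1, 3) the pool is (10, 0, 5, 9)
  run P7 (needs (10, 0, 5, 9), free (10, 0, 5, 9)); after release of (0, 0, 3, 3) the pool is (10, 0, 8, 12)


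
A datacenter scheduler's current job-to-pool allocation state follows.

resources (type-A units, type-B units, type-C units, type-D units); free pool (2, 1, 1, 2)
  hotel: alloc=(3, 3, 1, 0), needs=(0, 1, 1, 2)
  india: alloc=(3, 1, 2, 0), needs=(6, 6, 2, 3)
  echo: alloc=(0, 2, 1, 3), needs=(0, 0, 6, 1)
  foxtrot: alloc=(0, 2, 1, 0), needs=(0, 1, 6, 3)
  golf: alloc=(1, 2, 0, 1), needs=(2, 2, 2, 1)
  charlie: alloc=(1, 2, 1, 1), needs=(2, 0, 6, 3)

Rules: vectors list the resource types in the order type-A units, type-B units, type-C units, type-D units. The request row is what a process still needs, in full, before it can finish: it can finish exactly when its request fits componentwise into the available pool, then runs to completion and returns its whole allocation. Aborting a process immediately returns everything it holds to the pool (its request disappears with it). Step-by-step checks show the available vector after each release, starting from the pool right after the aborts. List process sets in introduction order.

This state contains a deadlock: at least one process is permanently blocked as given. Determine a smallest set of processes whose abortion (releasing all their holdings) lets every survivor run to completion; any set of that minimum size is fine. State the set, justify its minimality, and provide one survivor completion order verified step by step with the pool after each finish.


Minimum abort set: echo and charlie.
Key observation: the returned (1, 4, 2, 4) from echo and charlie is what brings foxtrot — unrunnable before, under any order — into play at step 3.
Why nothing smaller works — every single abort fails: hotel alone leaves echo blocked (short on type-C units); india alone leaves echo blocked (short on type-C units); echo alone leaves foxtrot blocked (short on type-C units); foxtrot alone leaves echo blocked (short on type-C units); golf alone leaves echo blocked (short on type-C units); charlie alone leaves echo blocked (short on type-C units).
Survivors finish in the order: hotel, india, foxtrot, golf. Step-by-step check (pool after the aborts first):
  pool = (3, 5, 3, 6)
  run hotel (needs (0, 1, 1, 2), free (3, 5, 3, 6)); after release of (3, 3, 1, 0) the pool is (6, 8, 4, 6)
  run india (needs (6, 6, 2, 3), free (6, 8, 4, 6)); after release of (3, 1, 2, 0) the pool is (9, 9, 6, 6)
  run foxtrot (needs (0, 1, 6, 3), free (9, 9, 6, 6)); after release of (0, 2, 1, 0) the pool is (9, 11, 7, 6)
  run golf (needs (2, 2, 2, 1), free (9, 11, 7, 6)); after release of (1, 2, 0, 1) the pool is (10, 13, 7, 7)


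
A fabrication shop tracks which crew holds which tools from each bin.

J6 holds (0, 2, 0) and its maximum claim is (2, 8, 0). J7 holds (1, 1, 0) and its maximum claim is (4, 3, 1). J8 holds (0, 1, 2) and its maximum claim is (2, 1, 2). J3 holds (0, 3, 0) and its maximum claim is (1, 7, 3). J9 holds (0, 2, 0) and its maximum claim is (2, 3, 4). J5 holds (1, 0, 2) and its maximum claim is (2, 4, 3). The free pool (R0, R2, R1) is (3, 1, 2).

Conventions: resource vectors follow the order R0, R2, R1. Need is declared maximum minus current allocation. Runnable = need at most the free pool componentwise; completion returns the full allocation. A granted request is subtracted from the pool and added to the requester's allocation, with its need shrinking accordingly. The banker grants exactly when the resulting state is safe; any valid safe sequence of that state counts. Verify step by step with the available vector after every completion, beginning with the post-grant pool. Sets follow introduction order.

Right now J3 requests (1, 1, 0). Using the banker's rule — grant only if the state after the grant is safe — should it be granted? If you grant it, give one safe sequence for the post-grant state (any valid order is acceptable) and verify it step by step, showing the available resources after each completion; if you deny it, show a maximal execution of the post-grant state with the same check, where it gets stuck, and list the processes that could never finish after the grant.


GRANT: granting preserves safety; a valid post-grant sequence is J8, J9, J3, J7, J6, J5.
Key observation: with (2, 0, 2) left after the transfer, J8 can run at once — the state stays safe.
Verifying the post-grant state step by step:
  pool = (2, 0, 2)
  J8: need (2, 0, 0) fits (2, 0, 2); releases (0, 1, 2), pool now (2, 1, 4)
  J9: need (2, 1, 4) fits (2, 1, 4); releases (0, 2, 0), pool now (2, 3, 4)
  J3: need (0, 3, 3) fits (2, 3, 4); releases (1, 4, 0), pool now (3, 7, 4)
  J7: need (3, 2, 1) fits (3, 7, 4); releases (1, 1, 0), pool now (4, 8, 4)
  J6: need (2, 6, 0) fits (4, 8, 4); releases (0, 2, 0), pool now (4, 10, 4)
  J5: need (1, 4, 1) fits (4, 10, 4); releases (1, 0, 2), pool now (5, 10, 6)


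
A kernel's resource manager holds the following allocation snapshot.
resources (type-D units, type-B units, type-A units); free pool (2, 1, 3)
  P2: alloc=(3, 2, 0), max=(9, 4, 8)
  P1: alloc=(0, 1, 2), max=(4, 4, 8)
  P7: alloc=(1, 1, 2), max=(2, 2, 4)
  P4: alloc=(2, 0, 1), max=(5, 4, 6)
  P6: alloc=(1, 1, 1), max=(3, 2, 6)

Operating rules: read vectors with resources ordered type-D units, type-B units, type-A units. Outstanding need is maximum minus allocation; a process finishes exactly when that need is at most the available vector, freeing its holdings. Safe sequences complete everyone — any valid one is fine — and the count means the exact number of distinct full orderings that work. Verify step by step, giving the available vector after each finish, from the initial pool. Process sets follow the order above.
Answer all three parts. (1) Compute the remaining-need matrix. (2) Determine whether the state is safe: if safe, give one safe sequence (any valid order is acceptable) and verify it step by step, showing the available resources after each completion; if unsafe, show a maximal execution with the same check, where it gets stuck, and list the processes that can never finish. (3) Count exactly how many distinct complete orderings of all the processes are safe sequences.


(1) Need matrix, components ordered type-D units, type-B units, type-A units:
  P2: (6, 2, 8)
  P1: (4, 3, 6)
  P7: (1, 1, 2)
  P4: (3, 4, 5)
  P6: (2, 1, 5)
(2) SAFE. One safe sequence: P7, P6, P1, P4, P2.
Key observation: P7 marks the first exact bind of the order: its need (1, 1, 2) fits the free (2, 1, 3) with zero slack on a requested resource.
Verifying each step:
  pool = (2, 1, 3)
  P7: need (1, 1, 2) fits (2, 1, 3); releases (1, 1, 2), pool now (3, 2, 5)
  P6: need (2, 1, 5) fits (3, 2, 5); releases (1, 1, 1), pool now (4, 3, 6)
  P1: need (4, 3, 6) fits (4, 3, 6); releases (0, 1, 2), pool now (4, 4, 8)
  P4: need (3, 4, 5) fits (4, 4, 8); releases (2, 0, 1), pool now (6, 4, 9)
  P2: need (6, 2, 8) fits (6, 4, 9); releases (3, 2, 0), pool now (9, 6, 9)
(3) Precisely 1 of the possible complete orderings is a safe sequence.


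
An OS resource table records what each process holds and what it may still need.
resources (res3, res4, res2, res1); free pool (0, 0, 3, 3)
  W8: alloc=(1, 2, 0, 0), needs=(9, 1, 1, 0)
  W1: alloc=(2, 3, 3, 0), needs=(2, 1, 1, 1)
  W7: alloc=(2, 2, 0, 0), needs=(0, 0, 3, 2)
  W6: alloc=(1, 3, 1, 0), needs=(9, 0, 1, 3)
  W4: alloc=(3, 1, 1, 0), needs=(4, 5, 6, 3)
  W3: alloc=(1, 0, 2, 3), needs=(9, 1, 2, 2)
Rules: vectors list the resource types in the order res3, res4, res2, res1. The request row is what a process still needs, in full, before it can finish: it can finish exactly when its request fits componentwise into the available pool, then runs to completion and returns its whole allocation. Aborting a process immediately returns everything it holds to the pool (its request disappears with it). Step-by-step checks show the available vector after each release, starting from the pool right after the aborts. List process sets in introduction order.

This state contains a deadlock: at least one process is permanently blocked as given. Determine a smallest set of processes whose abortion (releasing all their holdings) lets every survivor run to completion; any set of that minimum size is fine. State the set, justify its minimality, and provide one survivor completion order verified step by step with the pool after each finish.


Minimum abort set: W6 and W3.
Key observation: the deadlocked W8 becomes finishable only because W6 and W3 released (2, 3, 3, 3); it completes at step 4 below.
No one abort is enough; case by case: W8 alone leaves W6 blocked (short on res3); W1 alone leaves W8 blocked (short on res3); W7 alone leaves W8 blocked (short on res3); W6 alone leaves W8 blocked (short on res3); W4 alone leaves W8 blocked (short on res3); W3 alone leaves W8 blocked (short on res3).
One survivor order: W1, W4, W7, W8. Verifying each step (post-abort pool first):
  pool = (2, 3, 6, 6)
  W1 needs (2, 1, 1, 1) <= (2, 3, 6, 6) -> finishes; pool += (2, 3, 3, 0) = (4, 6, 9, 6)
  W4 needs (4, 5, 6, 3) <= (4, 6, 9, 6) -> finishes; pool += (3, 1, 1, 0) = (7, 7, 10, 6)
  W7 needs (0, 0, 3, 2) <= (7, 7, 10, 6) -> finishes; pool += (2, 2, 0, 0) = (9, 9, 10, 6)
  W8 needs (9, 1, 1, 0) <= (9, 9, 10, 6) -> finishes; pool += (1, 2, 0, 0) = (10, 11, 10, 6)


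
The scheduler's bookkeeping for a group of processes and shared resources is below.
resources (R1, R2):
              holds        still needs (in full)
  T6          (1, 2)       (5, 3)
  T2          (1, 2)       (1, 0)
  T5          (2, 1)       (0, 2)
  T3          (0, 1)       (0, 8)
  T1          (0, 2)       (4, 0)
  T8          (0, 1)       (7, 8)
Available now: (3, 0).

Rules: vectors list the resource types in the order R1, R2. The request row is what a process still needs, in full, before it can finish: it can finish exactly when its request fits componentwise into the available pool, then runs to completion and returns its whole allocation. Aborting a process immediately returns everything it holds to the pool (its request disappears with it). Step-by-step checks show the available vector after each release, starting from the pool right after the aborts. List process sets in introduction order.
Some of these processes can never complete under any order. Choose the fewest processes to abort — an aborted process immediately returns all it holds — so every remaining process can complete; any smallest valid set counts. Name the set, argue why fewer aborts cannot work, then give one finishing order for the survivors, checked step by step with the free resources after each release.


Minimum abort set: T3.
Key observation: no ordering could ever have run T8 before the abort of T3; with (0, 1) back in the pool it fits at step 5.
Minimality: the empty abort set fails — the state is deadlocked as it stands.
Survivors finish in the order: T2, T1, T5, T6, T8. Check, step by step (pool after the aborts first):
  pool = (3, 1)
  T2: need (1, 0) fits (3, 1); releases (1, 2), pool now (4, 3)
  T1: need (4, 0) fits (4, 3); releases (0, 2), pool now (4, 5)
  T5: need (0, 2) fits (4, 5); releases (2, 1), pool now (6, 6)
  T6: need (5, 3) fits (6, 6); releases (1, 2), pool now (7, 8)
  T8: need (7, 8) fits (7, 8); releases (0, 1), pool now (7, 9)


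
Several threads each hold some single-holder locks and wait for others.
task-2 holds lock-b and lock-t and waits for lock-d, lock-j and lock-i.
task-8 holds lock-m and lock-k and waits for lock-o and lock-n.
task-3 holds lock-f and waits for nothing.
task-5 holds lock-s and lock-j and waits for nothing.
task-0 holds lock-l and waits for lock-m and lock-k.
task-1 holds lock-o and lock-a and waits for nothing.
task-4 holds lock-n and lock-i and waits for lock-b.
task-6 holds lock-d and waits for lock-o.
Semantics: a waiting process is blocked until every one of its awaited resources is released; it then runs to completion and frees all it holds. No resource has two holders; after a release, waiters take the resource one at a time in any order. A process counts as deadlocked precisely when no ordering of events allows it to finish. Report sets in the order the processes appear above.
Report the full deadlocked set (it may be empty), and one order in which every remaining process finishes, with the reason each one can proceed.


Deadlocked set: task-2, task-8, task-0 and task-4.
Key observation: along task-2 -> task-4 -> task-2, each member waits on what the next one holds — a deadlock; task-8 and task-0 wait into the deadlock from upstream.
A valid finishing order for the others: task-1, task-3, task-6, task-5.
Step-by-step check:
  task-1: no waits; runs immediately, freeing lock-o and lock-a
  task-3: no waits; runs immediately, freeing lock-f
  task-6 waits on lock-o — all released -> runs and releases lock-d
  task-5: no waits; runs immediately, freeing lock-s and lock-j


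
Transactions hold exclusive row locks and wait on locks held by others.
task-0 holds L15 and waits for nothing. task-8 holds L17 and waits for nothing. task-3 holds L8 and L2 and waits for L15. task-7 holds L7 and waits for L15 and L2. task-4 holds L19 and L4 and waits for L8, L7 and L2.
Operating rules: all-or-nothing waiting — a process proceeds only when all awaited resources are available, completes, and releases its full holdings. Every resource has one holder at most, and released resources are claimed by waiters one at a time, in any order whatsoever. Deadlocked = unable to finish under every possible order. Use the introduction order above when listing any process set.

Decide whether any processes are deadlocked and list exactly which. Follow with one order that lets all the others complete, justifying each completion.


The deadlocked set is empty.
Key observation: all waits point, directly or indirectly, at processes that can finish, so nothing is permanently blocked.
One completion order for the rest: task-0, task-3, task-8, task-7, task-4.
Verifying each step:
  run task-0 (it waits on nothing); releases L15
  run task-3 (all its waits — L15 — are resolved); releases L8 and L2
  run task-8 (it waits on nothing); releases L17
  run task-7 (all its waits — L15 and L2 — are resolved); releases L7
  run task-4 (all its waits — L8, L7 and L2 — are resolved); releases L19 and L4


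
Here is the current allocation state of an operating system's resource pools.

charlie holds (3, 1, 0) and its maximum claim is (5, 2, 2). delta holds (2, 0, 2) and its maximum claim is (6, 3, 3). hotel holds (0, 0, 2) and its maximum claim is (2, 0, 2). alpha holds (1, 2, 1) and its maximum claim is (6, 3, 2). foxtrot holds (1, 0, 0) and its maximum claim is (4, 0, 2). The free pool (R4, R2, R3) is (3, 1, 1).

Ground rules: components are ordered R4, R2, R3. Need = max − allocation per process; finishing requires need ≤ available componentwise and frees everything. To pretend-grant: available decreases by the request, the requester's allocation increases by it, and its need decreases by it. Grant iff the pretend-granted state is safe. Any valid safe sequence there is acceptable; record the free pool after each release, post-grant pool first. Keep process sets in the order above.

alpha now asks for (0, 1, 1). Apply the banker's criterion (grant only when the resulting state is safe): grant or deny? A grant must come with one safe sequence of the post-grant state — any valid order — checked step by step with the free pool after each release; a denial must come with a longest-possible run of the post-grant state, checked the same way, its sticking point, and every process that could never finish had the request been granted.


DENY — the pretend-granted state is unsafe.
Key observation: after hotel, foxtrot the pool peaks at (4, 0, 2), and each blocked process is short somewhere: charlie on R2; delta on R2; alpha on R4.
Pretend the grant happened; the run hotel, foxtrot goes as far as possible. Verifying each step:
  pool = (3, 0, 0)
  hotel needs (2, 0, 0) <= (3, 0, 0) -> finishes; pool += (0, 0, 2) = (3, 0, 2)
  foxtrot needs (3, 0, 2) <= (3, 0, 2) -> finishes; pool += (1, 0, 0) = (4, 0, 2)
  charlie cannot run: need (2, 1, 2) vs free (4, 0, 2) (insufficient R2)
  delta cannot run: need (4, 3, 1) vs free (4, 0, 2) (insufficient R2)
  alpha cannot run: need (5, 0, 0) vs free (4, 0, 2) (insufficient R4)
Had the request been granted, charlie, delta and alpha could never finish.
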